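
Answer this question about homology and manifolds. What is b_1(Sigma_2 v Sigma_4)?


For a wedge: H_1(A v B) = H_1(A) + H_1(B).
b_1(Sigma_2) = 4, b_1(Sigma_4) = 8.
b_1 = 4 + 8 = 12

12


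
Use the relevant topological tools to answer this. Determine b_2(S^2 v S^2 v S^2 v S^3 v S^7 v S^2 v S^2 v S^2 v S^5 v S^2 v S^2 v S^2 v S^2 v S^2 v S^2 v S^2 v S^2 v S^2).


For a wedge of spheres, H_k (k>0) is free on one generator per sphere of dimension k.
Spheres of dimension 2: count = 15.
b_2 = 15

15


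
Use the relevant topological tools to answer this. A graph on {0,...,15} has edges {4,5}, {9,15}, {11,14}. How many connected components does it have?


Run DFS/union-find over 16 vertices.
V = 16, E = 3.
Number of components = 13

13


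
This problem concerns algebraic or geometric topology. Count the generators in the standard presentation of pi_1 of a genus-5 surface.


Standard presentation: pi_1(Sigma_g) = <a_1,b_1,...,a_g,b_g | [a_1,b_1]...[a_g,b_g] = 1>.
Number of generators = 2g = 2*5 = 10

10


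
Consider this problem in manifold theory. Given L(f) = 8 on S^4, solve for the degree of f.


L(f) = 1 + (-1)^4 deg(f) on S^4.
8 = 1 + (-1)^4 * deg(f)
(-1)^4 * deg(f) = 7
deg(f) = 7

7


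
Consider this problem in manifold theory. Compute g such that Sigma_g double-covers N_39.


chi(N_39) = 2 - 39 = -37.
Double cover: chi(Sigma_g) = 2 * chi(N_39) = 2*(-37) = -74.
2 - 2g = -74, so g = (2 - (-74))/2 = 76/2 = 38

38


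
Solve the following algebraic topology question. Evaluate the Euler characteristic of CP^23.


CP^23 has one cell in each even dimension 0, 2, ..., 2*23 (23+1 cells total).
All cells are even-dimensional, so chi = number of cells.
chi = 23 + 1 = 24

24


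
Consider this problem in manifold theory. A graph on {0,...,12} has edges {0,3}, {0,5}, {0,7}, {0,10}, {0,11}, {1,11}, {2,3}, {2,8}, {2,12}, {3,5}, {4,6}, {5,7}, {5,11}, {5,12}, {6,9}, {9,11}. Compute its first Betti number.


b_1 = E - V + (number of components).
E = 16, V = 13, components = 1.
b_1 = 16 - 13 + 1 = 4

4


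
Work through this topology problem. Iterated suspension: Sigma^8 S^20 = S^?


Each suspension raises dimension by 1: Sigma S^n = S^{n+1}.
Sigma^8 S^20 = S^{20+8} = S^28

28


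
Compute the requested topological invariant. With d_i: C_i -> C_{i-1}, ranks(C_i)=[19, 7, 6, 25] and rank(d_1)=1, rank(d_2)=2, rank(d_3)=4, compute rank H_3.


rank H_k = rank(ker d_k) - rank(im d_{k+1}).
rank(ker d_3) = rank(C_3) - rank(d_3) = 25 - 4 = 21.
rank(im d_{3+1}) = 0.
rank H_3 = 21 - 0 = 21

21


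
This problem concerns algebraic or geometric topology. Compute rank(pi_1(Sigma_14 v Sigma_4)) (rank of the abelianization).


For a wedge: H_1(A v B) = H_1(A) + H_1(B).
b_1(Sigma_14) = 28, b_1(Sigma_4) = 8.
b_1 = 28 + 8 = 36

36


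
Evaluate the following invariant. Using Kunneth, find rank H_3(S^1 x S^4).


Each S^d has Poincare polynomial 1 + t^d.
The product S^1 x S^4 has Poincare polynomial prod(1+t^d_i).
Expanding: b_0=1, b_1=1, b_4=1, b_5=1.
b_3 = 0

0


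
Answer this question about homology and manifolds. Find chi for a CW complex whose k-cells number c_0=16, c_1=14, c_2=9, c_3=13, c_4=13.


chi = sum_k (-1)^k c_k.
= (-1)^0*16 + (-1)^1*14 + (-1)^2*9 + (-1)^3*13 + (-1)^4*13
= (16) + (-14) + (9) + (-13) + (13)
= 11

11


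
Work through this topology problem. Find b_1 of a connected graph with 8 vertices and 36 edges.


For a connected graph: rank(pi_1) = b_1 = E - V + 1 = 1 - chi.
chi = V - E = 8 - 36 = -28.
rank = 1 - (-28) = 36 - 8 + 1 = 29

29


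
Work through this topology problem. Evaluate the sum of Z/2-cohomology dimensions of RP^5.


H^k(RP^5; Z/2) = Z/2 for each 0 <= k <= 5.
Total dimension = 5 + 1 = 6

6


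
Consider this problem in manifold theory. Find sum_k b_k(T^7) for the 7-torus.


b_k(T^7) = C(7,k), so the sum over k is sum_k C(7,k) = 2^7.
Total = 2^7 = 128

128


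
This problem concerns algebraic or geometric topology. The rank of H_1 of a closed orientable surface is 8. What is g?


For a closed orientable surface: b_1 = 2g.
8 = 2g
g = 8 / 2 = 4

4


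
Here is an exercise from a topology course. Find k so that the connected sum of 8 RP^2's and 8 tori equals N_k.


Since a >= 1, the sum is non-orientable; each T^2 can be replaced by RP^2 # RP^2 (since T^2#RP^2 = 3RP^2).
Total crosscaps k = 8 + 2*8 = 24.
Check via chi: chi = 8*1 + 8*0 - (8+8-1)*2 = -22 = 2 - k = -22. Consistent.

24


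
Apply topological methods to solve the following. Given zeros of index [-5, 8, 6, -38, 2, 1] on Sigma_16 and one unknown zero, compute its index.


Poincare-Hopf: sum of indices = chi(M).
chi(Sigma_16) = 2 - 2*16 = -30.
Sum of known indices = -26.
x = chi - (sum known) = -30 - (-26) = -4

-4


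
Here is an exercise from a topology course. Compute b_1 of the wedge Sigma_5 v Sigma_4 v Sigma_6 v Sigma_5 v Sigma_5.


For a wedge X v Y: reduced H_k(X v Y) = H_k(X) + H_k(Y).
Each Sigma_g contributes b_1 = 2g.
b_1 = 10 + 8 + 12 + 10 + 10 = 50

50


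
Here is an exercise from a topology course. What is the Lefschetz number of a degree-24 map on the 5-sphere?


On S^5: L(f) = tr(f_0*) + (-1)^5 tr(f_5*) = 1 + (-1)^5 * deg(f).
L(f) = 1 + (-1)^5 * 24 = 1 + -24 = -23

-23


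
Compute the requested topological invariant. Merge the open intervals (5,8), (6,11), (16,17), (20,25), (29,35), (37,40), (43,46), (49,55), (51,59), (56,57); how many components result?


Sort and merge overlapping open intervals.
Merged: (5,11), (16,17), (20,25), (29,35), (37,40), (43,46), (49,59).
Number of components = 7

7


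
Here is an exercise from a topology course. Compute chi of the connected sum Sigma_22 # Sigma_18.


chi(Sigma_22) = 2 - 2*22 = -42
chi(Sigma_18) = 2 - 2*18 = -34
For surfaces: chi(A#B) = chi(A) + chi(B) - 2.
chi = -42 + -34 - 2 = -78

-78


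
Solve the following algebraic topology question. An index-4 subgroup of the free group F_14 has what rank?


Nielsen-Schreier: an index-n subgroup of F_r is free of rank 1 + n(r-1).
Equivalently: chi(cover) = n*chi(base); chi(vee_r S^1) = 1 - 14 = -13.
chi(E) = 4*(-13) = -52; rank = 1 - chi(E) = 1 - (-52) = 53.
rank = 1 + 4*(14-1) = 1 + 52 = 53

53


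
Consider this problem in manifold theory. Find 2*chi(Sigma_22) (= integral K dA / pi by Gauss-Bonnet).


Gauss-Bonnet: integral K dA = 2*pi*chi(M).
chi(Sigma_22) = 2 - 2*22 = -42.
(integral K dA)/pi = 2*chi = 2*(-42) = -84

-84


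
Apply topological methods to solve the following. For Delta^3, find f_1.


Delta^3 has 3+1 vertices. A 1-face is a choice of 1+1 vertices.
f_1 = C(3+1, 1+1) = C(4,2) = 6

6


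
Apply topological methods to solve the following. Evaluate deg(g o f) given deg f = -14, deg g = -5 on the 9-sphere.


Degree is multiplicative under composition: deg(g o f) = deg(g) * deg(f).
= -5 * -14 = 70

70


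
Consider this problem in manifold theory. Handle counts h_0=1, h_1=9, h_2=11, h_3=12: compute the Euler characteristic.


Handles of index k contribute (-1)^k to chi (same as CW cells).
chi = (1) + (-9) + (11) + (-12) = -9

-9


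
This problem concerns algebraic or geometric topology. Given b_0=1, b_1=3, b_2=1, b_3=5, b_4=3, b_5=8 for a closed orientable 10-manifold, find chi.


By Poincare duality b_k = b_{10-k}, so full Betti numbers: b_0=1, b_1=3, b_2=1, b_3=5, b_4=3, b_5=8, b_6=3, b_7=5, b_8=1, b_9=3, b_10=1.
chi = sum (-1)^k b_k = -14

-14


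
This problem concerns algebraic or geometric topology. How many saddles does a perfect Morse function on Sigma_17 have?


A perfect Morse function has m_k = b_k.
For Sigma_17: b_0=1, b_1=2g=34, b_2=1.
Saddles m_1 = 2g = 34

34


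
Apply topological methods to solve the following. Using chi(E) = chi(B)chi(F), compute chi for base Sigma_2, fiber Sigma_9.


For a fiber bundle F -> E -> B (with CW structure): chi(E) = chi(B) * chi(F).
chi(Sigma_2) = -2, chi(Sigma_9) = -16.
chi(E) = (-2) * (-16) = 32

32


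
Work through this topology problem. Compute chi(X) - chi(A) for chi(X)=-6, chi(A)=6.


Relative Euler characteristic: chi(X, A) = chi(X) - chi(A).
= -6 - (6) = -12

-12


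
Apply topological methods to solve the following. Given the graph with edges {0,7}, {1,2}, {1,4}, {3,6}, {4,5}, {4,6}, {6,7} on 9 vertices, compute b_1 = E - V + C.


b_1 = E - V + (number of components).
E = 7, V = 9, components = 2.
b_1 = 7 - 9 + 2 = 0

0


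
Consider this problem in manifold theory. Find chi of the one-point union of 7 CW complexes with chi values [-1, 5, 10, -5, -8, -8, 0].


chi(A v B) = chi(A) + chi(B) - 1 (one point identified).
For 7 spaces: chi = (sum chi_i) - (7 - 1).
sum = -7; chi = -7 - 6 = -13

-13


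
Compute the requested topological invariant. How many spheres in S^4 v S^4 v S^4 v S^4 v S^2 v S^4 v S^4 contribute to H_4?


For a wedge of spheres, H_k (k>0) is free on one generator per sphere of dimension k.
Spheres of dimension 4: count = 6.
b_4 = 6

6


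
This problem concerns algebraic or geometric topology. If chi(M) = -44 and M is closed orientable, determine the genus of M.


chi = 2 - 2g for closed orientable surfaces.
-44 = 2 - 2g
2g = 2 - (-44) = 46
g = 23

23


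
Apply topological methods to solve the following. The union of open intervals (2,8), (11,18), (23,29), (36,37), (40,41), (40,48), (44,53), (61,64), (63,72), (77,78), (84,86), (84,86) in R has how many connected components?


Sort and merge overlapping open intervals.
Merged: (2,8), (11,18), (23,29), (36,37), (40,53), (61,72), (77,78), (84,86).
Number of components = 8

8


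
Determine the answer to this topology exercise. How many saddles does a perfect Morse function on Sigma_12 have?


A perfect Morse function has m_k = b_k.
For Sigma_12: b_0=1, b_1=2g=24, b_2=1.
Saddles m_1 = 2g = 24

24


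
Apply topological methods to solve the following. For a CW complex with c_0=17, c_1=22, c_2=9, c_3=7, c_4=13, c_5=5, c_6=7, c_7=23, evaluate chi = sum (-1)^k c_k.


chi = sum_k (-1)^k c_k.
= (-1)^0*17 + (-1)^1*22 + (-1)^2*9 + (-1)^3*7 + (-1)^4*13 + (-1)^5*5 + (-1)^6*7 + (-1)^7*23
= (17) + (-22) + (9) + (-7) + (13) + (-5) + (7) + (-23)
= -11

-11


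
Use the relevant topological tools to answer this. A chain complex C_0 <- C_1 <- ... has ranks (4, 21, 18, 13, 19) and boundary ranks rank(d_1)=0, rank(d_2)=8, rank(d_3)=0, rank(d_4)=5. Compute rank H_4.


rank H_k = rank(ker d_k) - rank(im d_{k+1}).
rank(ker d_4) = rank(C_4) - rank(d_4) = 19 - 5 = 14.
rank(im d_{4+1}) = 0.
rank H_4 = 14 - 0 = 14

14


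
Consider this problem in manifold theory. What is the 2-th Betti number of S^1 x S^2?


Each S^d has Poincare polynomial 1 + t^d.
The product S^1 x S^2 has Poincare polynomial prod(1+t^d_i).
Expanding: b_0=1, b_1=1, b_2=1, b_3=1.
b_2 = 1

1


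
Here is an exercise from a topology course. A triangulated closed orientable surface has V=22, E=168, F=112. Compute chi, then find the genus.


chi = V - E + F = 22 - 168 + 112 = -34
For orientable closed surface: chi = 2 - 2g, so g = (2 - chi)/2.
g = (2 - (-34)) / 2 = 36 / 2 = 18

18


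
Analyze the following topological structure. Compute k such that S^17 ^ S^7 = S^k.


S^m ^ S^n = S^{m+n}.
k = 17 + 7 = 24

24


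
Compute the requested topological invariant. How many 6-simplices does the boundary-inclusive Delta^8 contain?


Delta^8 has 8+1 vertices. A 6-face is a choice of 6+1 vertices.
f_6 = C(8+1, 6+1) = C(9,7) = 36

36


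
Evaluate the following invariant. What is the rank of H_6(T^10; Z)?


By the Kunneth formula, b_k(T^n) = C(n,k).
b_6(T^10) = C(10,6).
C(10,6) = 10!/(6!*4!) = 210

210


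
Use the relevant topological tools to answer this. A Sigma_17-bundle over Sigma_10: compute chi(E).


For a fiber bundle F -> E -> B (with CW structure): chi(E) = chi(B) * chi(F).
chi(Sigma_10) = -18, chi(Sigma_17) = -32.
chi(E) = (-18) * (-32) = 576

576


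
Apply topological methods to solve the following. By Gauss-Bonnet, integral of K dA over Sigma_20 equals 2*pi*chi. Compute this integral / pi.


Gauss-Bonnet: integral K dA = 2*pi*chi(M).
chi(Sigma_20) = 2 - 2*20 = -38.
(integral K dA)/pi = 2*chi = 2*(-38) = -76

-76


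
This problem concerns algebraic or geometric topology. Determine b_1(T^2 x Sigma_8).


pi_1(A x B) = pi_1(A) x pi_1(B); rank of abelianization = b_1.
b_1(T^2) = 2, b_1(Sigma_8) = 2*8 = 16.
b_1(product) = 2 + 16 = 18

18


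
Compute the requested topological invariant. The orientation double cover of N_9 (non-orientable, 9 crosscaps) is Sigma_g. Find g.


chi(N_9) = 2 - 9 = -7.
Double cover: chi(Sigma_g) = 2 * chi(N_9) = 2*(-7) = -14.
2 - 2g = -14, so g = (2 - (-14))/2 = 16/2 = 8

8


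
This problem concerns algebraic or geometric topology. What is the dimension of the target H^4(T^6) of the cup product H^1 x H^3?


Cup product: H^p x H^q -> H^{p+q}; here p+q = 1+3 = 4.
rank H^k(T^n) = C(n,k).
C(6,4) = 15

15


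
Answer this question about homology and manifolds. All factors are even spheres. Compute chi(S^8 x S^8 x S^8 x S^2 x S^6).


chi is multiplicative: chi(X x Y) = chi(X) chi(Y).
Each even-dim sphere has chi = 2. There are 5 factors.
chi = 2^5 = 32

32


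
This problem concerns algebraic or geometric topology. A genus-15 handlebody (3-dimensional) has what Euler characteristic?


A genus-g handlebody deformation retracts to a wedge of g circles.
chi(vee_g S^1) = 1 - g.
chi(H_15) = 1 - 15 = -14

-14


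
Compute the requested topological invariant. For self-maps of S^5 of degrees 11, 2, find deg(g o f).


Degree is multiplicative under composition: deg(g o f) = deg(g) * deg(f).
= 2 * 11 = 22

22


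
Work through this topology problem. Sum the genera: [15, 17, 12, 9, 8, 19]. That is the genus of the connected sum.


Genus is additive under connected sum of orientable surfaces.
g = 15 + 17 + 12 + 9 + 8 + 19 = 80

80


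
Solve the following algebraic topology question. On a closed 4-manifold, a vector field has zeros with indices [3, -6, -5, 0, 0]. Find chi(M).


Poincare-Hopf: chi(M) = sum of indices of zeros.
chi = (3) + (-6) + (-5) + (0) + (0) = -8

-8


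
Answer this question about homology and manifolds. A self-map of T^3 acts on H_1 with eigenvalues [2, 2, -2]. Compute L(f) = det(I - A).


For a torus self-map: L(f) = det(I - A) where A acts on H_1.
L(f) = (1-2) * (1-2) * (1--2) = -1 * -1 * 3 = 3

3


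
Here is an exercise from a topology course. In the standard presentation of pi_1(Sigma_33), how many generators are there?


Standard presentation: pi_1(Sigma_g) = <a_1,b_1,...,a_g,b_g | [a_1,b_1]...[a_g,b_g] = 1>.
Number of generators = 2g = 2*33 = 66

66


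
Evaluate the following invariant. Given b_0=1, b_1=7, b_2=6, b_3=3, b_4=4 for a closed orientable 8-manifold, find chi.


By Poincare duality b_k = b_{8-k}, so full Betti numbers: b_0=1, b_1=7, b_2=6, b_3=3, b_4=4, b_5=3, b_6=6, b_7=7, b_8=1.
chi = sum (-1)^k b_k = -2

-2


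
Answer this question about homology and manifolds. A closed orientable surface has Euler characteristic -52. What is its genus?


chi = 2 - 2g for closed orientable surfaces.
-52 = 2 - 2g
2g = 2 - (-52) = 54
g = 27

27


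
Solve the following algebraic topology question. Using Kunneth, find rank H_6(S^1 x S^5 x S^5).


Each S^d has Poincare polynomial 1 + t^d.
The product S^1 x S^5 x S^5 has Poincare polynomial prod(1+t^d_i).
Expanding: b_0=1, b_1=1, b_5=2, b_6=2, b_10=1, b_11=1.
b_6 = 2

2


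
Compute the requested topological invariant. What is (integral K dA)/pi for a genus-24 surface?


Gauss-Bonnet: integral K dA = 2*pi*chi(M).
chi(Sigma_24) = 2 - 2*24 = -46.
(integral K dA)/pi = 2*chi = 2*(-46) = -92

-92


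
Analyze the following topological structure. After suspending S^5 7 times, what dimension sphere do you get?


Each suspension raises dimension by 1: Sigma S^n = S^{n+1}.
Sigma^7 S^5 = S^{5+7} = S^12

12


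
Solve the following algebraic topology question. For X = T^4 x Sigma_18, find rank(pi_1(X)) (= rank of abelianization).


pi_1(A x B) = pi_1(A) x pi_1(B); rank of abelianization = b_1.
b_1(T^4) = 4, b_1(Sigma_18) = 2*18 = 36.
b_1(product) = 4 + 36 = 40

40


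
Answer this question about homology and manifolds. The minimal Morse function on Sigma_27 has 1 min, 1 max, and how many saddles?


A perfect Morse function has m_k = b_k.
For Sigma_27: b_0=1, b_1=2g=54, b_2=1.
Saddles m_1 = 2g = 54

54


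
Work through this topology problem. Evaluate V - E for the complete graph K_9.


K_9: V = 9, E = C(9,2) = 36.
chi = V - E = 9 - 36 = -27

-27


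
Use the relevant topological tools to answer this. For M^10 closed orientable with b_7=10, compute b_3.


Poincare duality for closed orientable n-manifolds: b_k = b_{n-k}.
Here n = 10, so b_3 = b_7 = 10

10


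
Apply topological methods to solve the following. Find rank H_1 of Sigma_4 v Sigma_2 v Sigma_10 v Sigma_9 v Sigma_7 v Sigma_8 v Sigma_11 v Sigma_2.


For a wedge X v Y: reduced H_k(X v Y) = H_k(X) + H_k(Y).
Each Sigma_g contributes b_1 = 2g.
b_1 = 8 + 4 + 20 + 18 + 14 + 16 + 22 + 4 = 106

106


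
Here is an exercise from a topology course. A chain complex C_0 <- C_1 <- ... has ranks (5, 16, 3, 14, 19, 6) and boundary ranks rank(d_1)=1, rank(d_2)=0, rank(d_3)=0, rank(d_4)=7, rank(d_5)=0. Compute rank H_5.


rank H_k = rank(ker d_k) - rank(im d_{k+1}).
rank(ker d_5) = rank(C_5) - rank(d_5) = 6 - 0 = 6.
rank(im d_{5+1}) = 0.
rank H_5 = 6 - 0 = 6

6


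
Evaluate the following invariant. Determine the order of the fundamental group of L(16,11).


pi_1(L(p,q)) = Z/pZ for any q coprime to p.
|pi_1(L(16,11))| = 16

16


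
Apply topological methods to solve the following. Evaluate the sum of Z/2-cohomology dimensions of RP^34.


H^k(RP^34; Z/2) = Z/2 for each 0 <= k <= 34.
Total dimension = 34 + 1 = 35

35


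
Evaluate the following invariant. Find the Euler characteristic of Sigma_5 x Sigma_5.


chi(Sigma_5) = 2 - 2*5 = -8
chi(Sigma_5) = 2 - 2*5 = -8
chi(product) = (-8) * (-8) = 64

64


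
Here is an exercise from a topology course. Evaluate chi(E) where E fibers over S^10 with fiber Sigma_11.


chi(S^10) = 2 (n even), chi(Sigma_11) = 2 - 2*11 = -20.
chi(E) = 2 * (-20) = -40

-40


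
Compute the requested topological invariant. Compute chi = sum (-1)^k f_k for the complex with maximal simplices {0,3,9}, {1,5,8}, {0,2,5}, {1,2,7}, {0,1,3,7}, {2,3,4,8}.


Enumerate all faces; f-vector: f_0=9, f_1=22, f_2=12, f_3=2.
chi = sum (-1)^k f_k = -3

-3


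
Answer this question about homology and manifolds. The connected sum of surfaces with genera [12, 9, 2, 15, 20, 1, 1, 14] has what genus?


Genus is additive under connected sum of orientable surfaces.
g = 12 + 9 + 2 + 15 + 20 + 1 + 1 + 14 = 74

74


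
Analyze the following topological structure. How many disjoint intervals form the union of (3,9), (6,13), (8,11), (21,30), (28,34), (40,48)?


Sort and merge overlapping open intervals.
Merged: (3,13), (21,34), (40,48).
Number of components = 3

3


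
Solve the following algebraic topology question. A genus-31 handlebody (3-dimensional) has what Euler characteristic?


A genus-g handlebody deformation retracts to a wedge of g circles.
chi(vee_g S^1) = 1 - g.
chi(H_31) = 1 - 31 = -30

-30


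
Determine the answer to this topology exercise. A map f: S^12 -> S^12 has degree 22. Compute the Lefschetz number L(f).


On S^12: L(f) = tr(f_0*) + (-1)^12 tr(f_12*) = 1 + (-1)^12 * deg(f).
L(f) = 1 + (-1)^12 * 22 = 1 + 22 = 23

23


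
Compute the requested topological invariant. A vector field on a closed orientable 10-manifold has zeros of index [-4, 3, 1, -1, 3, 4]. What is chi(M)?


Poincare-Hopf: chi(M) = sum of indices of zeros.
chi = (-4) + (3) + (1) + (-1) + (3) + (4) = 6

6


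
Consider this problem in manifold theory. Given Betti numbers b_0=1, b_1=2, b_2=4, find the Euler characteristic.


chi = sum_k (-1)^k b_k.
= (1) + (-2) + (4)
= 3

3


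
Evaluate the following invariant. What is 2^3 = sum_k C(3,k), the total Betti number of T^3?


b_k(T^3) = C(3,k), so the sum over k is sum_k C(3,k) = 2^3.
Total = 2^3 = 8

8


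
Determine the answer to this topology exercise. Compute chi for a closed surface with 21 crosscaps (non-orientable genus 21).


For a non-orientable closed surface with k crosscaps: chi = 2 - k.
Here k = 21.
chi = 2 - 21 = -19

-19


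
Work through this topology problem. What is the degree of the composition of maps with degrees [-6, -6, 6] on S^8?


Degree is multiplicative: deg(composition) = product of degrees.
= (-6) * (-6) * (6) = 216

216


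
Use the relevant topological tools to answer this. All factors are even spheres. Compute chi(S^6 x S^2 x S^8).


chi is multiplicative: chi(X x Y) = chi(X) chi(Y).
Each even-dim sphere has chi = 2. There are 3 factors.
chi = 2^3 = 8

8


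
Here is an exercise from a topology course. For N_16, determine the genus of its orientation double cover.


chi(N_16) = 2 - 16 = -14.
Double cover: chi(Sigma_g) = 2 * chi(N_16) = 2*(-14) = -28.
2 - 2g = -28, so g = (2 - (-28))/2 = 30/2 = 15

15


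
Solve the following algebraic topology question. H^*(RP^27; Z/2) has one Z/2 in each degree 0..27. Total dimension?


H^k(RP^27; Z/2) = Z/2 for each 0 <= k <= 27.
Total dimension = 27 + 1 = 28

28


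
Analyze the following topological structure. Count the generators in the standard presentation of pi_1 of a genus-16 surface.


Standard presentation: pi_1(Sigma_g) = <a_1,b_1,...,a_g,b_g | [a_1,b_1]...[a_g,b_g] = 1>.
Number of generators = 2g = 2*16 = 32

32


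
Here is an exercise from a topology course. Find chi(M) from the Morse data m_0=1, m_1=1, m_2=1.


Morse theory: chi(M) = sum_k (-1)^k m_k where m_k = #(index-k critical points).
= (1) + (-1) + (1) = 1

1


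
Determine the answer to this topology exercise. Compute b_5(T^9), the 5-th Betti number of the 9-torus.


By the Kunneth formula, b_k(T^n) = C(n,k).
b_5(T^9) = C(9,5).
C(9,5) = 9!/(5!*4!) = 126

126


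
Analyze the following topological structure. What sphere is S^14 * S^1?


Join of spheres: S^m * S^n = S^{m+n+1}.
dim = 14 + 1 + 1 = 16

16


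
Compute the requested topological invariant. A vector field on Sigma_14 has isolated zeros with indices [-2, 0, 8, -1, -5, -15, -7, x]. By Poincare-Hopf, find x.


Poincare-Hopf: sum of indices = chi(M).
chi(Sigma_14) = 2 - 2*14 = -26.
Sum of known indices = -22.
x = chi - (sum known) = -26 - (-22) = -4

-4


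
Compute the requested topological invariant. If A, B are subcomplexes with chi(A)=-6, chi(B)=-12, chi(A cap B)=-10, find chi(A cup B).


chi(A cup B) = chi(A) + chi(B) - chi(A cap B)
= -6 + (-12) - (-10)
= -8

-8


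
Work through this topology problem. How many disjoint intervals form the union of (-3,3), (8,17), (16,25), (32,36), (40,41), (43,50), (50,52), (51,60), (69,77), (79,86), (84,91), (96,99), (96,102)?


Sort and merge overlapping open intervals.
Merged: (-3,3), (8,25), (32,36), (40,41), (43,50), (50,60), (69,77), (79,91), (96,102).
Number of components = 9

9


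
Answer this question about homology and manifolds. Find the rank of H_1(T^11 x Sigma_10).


pi_1(A x B) = pi_1(A) x pi_1(B); rank of abelianization = b_1.
b_1(T^11) = 11, b_1(Sigma_10) = 2*10 = 20.
b_1(product) = 11 + 20 = 31

31


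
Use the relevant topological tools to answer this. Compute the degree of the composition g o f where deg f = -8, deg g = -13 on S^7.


Degree is multiplicative under composition: deg(g o f) = deg(g) * deg(f).
= -13 * -8 = 104

104


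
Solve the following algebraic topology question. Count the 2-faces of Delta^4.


Delta^4 has 4+1 vertices. A 2-face is a choice of 2+1 vertices.
f_2 = C(4+1, 2+1) = C(5,3) = 10

10


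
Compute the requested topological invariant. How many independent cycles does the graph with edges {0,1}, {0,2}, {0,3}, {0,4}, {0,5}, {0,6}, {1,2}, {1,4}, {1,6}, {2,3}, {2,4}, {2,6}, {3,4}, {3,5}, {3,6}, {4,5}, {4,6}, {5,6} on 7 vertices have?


b_1 = E - V + (number of components).
E = 18, V = 7, components = 1.
b_1 = 18 - 7 + 1 = 12

12


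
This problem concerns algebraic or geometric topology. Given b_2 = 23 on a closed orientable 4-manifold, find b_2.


Poincare duality for closed orientable n-manifolds: b_k = b_{n-k}.
Here n = 4, so b_2 = b_2 = 23

23


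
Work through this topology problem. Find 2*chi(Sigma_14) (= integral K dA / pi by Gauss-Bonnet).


Gauss-Bonnet: integral K dA = 2*pi*chi(M).
chi(Sigma_14) = 2 - 2*14 = -26.
(integral K dA)/pi = 2*chi = 2*(-26) = -52

-52


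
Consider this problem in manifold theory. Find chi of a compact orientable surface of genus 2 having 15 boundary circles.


For a compact orientable surface with genus g and b boundary components: chi = 2 - 2g - b.
chi = 2 - 2*2 - 15 = 2 - 4 - 15 = -17

-17


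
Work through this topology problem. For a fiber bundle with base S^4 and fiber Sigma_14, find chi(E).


chi(S^4) = 2 (n even), chi(Sigma_14) = 2 - 2*14 = -26.
chi(E) = 2 * (-26) = -52

-52


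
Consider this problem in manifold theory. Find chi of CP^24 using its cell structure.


CP^24 has one cell in each even dimension 0, 2, ..., 2*24 (24+1 cells total).
All cells are even-dimensional, so chi = number of cells.
chi = 24 + 1 = 25

25


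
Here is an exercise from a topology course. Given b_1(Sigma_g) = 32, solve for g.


For a closed orientable surface: b_1 = 2g.
32 = 2g
g = 32 / 2 = 16

16


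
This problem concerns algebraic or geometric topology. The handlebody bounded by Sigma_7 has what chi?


A genus-g handlebody deformation retracts to a wedge of g circles.
chi(vee_g S^1) = 1 - g.
chi(H_7) = 1 - 7 = -6

-6


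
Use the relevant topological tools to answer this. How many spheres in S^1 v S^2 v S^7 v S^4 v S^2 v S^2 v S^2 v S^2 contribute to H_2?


For a wedge of spheres, H_k (k>0) is free on one generator per sphere of dimension k.
Spheres of dimension 2: count = 5.
b_2 = 5

5


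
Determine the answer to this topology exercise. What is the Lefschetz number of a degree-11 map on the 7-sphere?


On S^7: L(f) = tr(f_0*) + (-1)^7 tr(f_7*) = 1 + (-1)^7 * deg(f).
L(f) = 1 + (-1)^7 * 11 = 1 + -11 = -10

-10


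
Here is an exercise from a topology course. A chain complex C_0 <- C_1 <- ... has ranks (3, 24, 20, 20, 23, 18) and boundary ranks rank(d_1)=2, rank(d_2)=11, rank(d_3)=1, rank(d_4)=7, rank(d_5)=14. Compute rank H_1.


rank H_k = rank(ker d_k) - rank(im d_{k+1}).
rank(ker d_1) = rank(C_1) - rank(d_1) = 24 - 2 = 22.
rank(im d_{1+1}) = 11.
rank H_1 = 22 - 11 = 11

11


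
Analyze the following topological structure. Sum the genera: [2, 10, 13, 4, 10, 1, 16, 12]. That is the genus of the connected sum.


Genus is additive under connected sum of orientable surfaces.
g = 2 + 10 + 13 + 4 + 10 + 1 + 16 + 12 = 68

68


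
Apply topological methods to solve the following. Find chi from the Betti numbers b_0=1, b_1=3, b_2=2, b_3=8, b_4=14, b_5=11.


chi = sum_k (-1)^k b_k.
= (1) + (-3) + (2) + (-8) + (14) + (-11)
= -5

-5


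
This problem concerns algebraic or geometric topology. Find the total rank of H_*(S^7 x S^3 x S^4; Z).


Total Betti number is multiplicative under products.
Each S^d (d>=1) has total Betti number 2.
There are 3 sphere factors.
Total = 2^3 = 8

8


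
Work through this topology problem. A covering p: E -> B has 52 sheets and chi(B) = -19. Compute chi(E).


For a finite covering: chi(E) = (number of sheets) * chi(B).
chi(E) = 52 * (-19) = -988

-988


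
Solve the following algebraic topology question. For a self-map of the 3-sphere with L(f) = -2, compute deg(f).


L(f) = 1 + (-1)^3 deg(f) on S^3.
-2 = 1 + (-1)^3 * deg(f)
(-1)^3 * deg(f) = -3
deg(f) = 3

3


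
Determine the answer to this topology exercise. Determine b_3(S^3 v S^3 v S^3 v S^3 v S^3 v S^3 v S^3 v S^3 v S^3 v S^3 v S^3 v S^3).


For a wedge of spheres, H_k (k>0) is free on one generator per sphere of dimension k.
Spheres of dimension 3: count = 12.
b_3 = 12

12


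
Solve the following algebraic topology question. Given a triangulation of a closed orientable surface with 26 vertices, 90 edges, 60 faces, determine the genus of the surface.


chi = V - E + F = 26 - 90 + 60 = -4
For orientable closed surface: chi = 2 - 2g, so g = (2 - chi)/2.
g = (2 - (-4)) / 2 = 6 / 2 = 3

3


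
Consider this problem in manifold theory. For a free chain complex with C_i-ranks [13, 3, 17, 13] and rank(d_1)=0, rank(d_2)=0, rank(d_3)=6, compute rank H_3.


rank H_k = rank(ker d_k) - rank(im d_{k+1}).
rank(ker d_3) = rank(C_3) - rank(d_3) = 13 - 6 = 7.
rank(im d_{3+1}) = 0.
rank H_3 = 7 - 0 = 7

7


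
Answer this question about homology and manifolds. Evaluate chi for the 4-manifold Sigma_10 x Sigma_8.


chi(Sigma_10) = 2 - 2*10 = -18
chi(Sigma_8) = 2 - 2*8 = -14
chi(product) = (-18) * (-14) = 252

252


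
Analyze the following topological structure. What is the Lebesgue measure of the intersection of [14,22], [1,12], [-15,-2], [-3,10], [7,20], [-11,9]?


Intersection = [max(a_i), min(b_i)] = [14, -2].
Since 14 > -2, the intersection is empty.
Length = 0

0


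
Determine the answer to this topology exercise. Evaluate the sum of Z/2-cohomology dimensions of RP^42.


H^k(RP^42; Z/2) = Z/2 for each 0 <= k <= 42.
Total dimension = 42 + 1 = 43

43


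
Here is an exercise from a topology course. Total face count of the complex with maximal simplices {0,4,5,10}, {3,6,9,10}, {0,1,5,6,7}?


Each maximal simplex on m vertices has 2^m - 1 nonempty faces.
Take the union (dedupe shared faces).
Total distinct faces = 56

56


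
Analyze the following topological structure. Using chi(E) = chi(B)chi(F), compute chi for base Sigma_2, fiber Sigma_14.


For a fiber bundle F -> E -> B (with CW structure): chi(E) = chi(B) * chi(F).
chi(Sigma_2) = -2, chi(Sigma_14) = -26.
chi(E) = (-2) * (-26) = 52

52


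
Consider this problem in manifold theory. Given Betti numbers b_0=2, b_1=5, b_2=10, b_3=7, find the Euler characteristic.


chi = sum_k (-1)^k b_k.
= (2) + (-5) + (10) + (-7)
= 0

0


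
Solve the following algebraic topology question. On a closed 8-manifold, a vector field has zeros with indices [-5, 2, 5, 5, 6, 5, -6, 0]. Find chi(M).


Poincare-Hopf: chi(M) = sum of indices of zeros.
chi = (-5) + (2) + (5) + (5) + (6) + (5) + (-6) + (0) = 12

12


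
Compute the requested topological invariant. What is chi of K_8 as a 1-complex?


K_8: V = 8, E = C(8,2) = 28.
chi = V - E = 8 - 28 = -20

-20


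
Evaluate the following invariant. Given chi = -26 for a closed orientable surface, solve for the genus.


chi = 2 - 2g for closed orientable surfaces.
-26 = 2 - 2g
2g = 2 - (-26) = 28
g = 14

14


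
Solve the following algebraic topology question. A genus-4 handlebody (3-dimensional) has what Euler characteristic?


A genus-g handlebody deformation retracts to a wedge of g circles.
chi(vee_g S^1) = 1 - g.
chi(H_4) = 1 - 4 = -3

-3


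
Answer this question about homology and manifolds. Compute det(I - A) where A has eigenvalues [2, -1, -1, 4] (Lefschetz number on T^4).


For a torus self-map: L(f) = det(I - A) where A acts on H_1.
L(f) = (1-2) * (1--1) * (1--1) * (1-4) = -1 * 2 * 2 * -3 = 12

12


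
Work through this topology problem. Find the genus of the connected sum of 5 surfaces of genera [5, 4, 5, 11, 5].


Genus is additive under connected sum of orientable surfaces.
g = 5 + 4 + 5 + 11 + 5 = 30

30


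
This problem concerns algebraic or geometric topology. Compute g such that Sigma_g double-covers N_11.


chi(N_11) = 2 - 11 = -9.
Double cover: chi(Sigma_g) = 2 * chi(N_11) = 2*(-9) = -18.
2 - 2g = -18, so g = (2 - (-18))/2 = 20/2 = 10

10


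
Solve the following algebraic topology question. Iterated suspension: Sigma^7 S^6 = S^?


Each suspension raises dimension by 1: Sigma S^n = S^{n+1}.
Sigma^7 S^6 = S^{6+7} = S^13

13


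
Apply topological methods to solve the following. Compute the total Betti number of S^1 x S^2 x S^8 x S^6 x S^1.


Total Betti number is multiplicative under products.
Each S^d (d>=1) has total Betti number 2.
There are 5 sphere factors.
Total = 2^5 = 32

32


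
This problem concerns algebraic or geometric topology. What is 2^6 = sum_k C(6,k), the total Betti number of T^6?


b_k(T^6) = C(6,k), so the sum over k is sum_k C(6,k) = 2^6.
Total = 2^6 = 64

64


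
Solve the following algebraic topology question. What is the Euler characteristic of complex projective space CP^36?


CP^36 has one cell in each even dimension 0, 2, ..., 2*36 (36+1 cells total).
All cells are even-dimensional, so chi = number of cells.
chi = 36 + 1 = 37

37


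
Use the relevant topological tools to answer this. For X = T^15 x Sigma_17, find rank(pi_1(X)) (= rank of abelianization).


pi_1(A x B) = pi_1(A) x pi_1(B); rank of abelianization = b_1.
b_1(T^15) = 15, b_1(Sigma_17) = 2*17 = 34.
b_1(product) = 15 + 34 = 49

49


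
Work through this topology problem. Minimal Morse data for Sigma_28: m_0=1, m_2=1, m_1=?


A perfect Morse function has m_k = b_k.
For Sigma_28: b_0=1, b_1=2g=56, b_2=1.
Saddles m_1 = 2g = 56

56


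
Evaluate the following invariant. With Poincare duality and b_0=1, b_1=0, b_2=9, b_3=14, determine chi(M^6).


By Poincare duality b_k = b_{6-k}, so full Betti numbers: b_0=1, b_1=0, b_2=9, b_3=14, b_4=9, b_5=0, b_6=1.
chi = sum (-1)^k b_k = 6

6


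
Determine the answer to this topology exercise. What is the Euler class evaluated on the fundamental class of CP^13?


For any closed oriented manifold, <e(TM),[M]> = chi(M).
chi(CP^13) = 13+1 = 14

14


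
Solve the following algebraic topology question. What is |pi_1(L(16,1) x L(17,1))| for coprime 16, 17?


pi_1(X x Y) = pi_1(X) x pi_1(Y).
pi_1(L(16,1)) = Z/16, pi_1(L(17,1)) = Z/17.
|Z/16 x Z/17| = 16 * 17 = 272

272


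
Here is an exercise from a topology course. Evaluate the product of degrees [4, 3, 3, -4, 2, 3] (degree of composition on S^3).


Degree is multiplicative: deg(composition) = product of degrees.
= (4) * (3) * (3) * (-4) * (2) * (3) = -864

-864


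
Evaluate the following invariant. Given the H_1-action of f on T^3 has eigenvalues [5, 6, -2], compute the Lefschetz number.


For a torus self-map: L(f) = det(I - A) where A acts on H_1.
L(f) = (1-5) * (1-6) * (1--2) = -4 * -5 * 3 = 60

60


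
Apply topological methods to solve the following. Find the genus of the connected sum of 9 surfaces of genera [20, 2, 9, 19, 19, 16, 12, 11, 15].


Genus is additive under connected sum of orientable surfaces.
g = 20 + 2 + 9 + 19 + 19 + 16 + 12 + 11 + 15 = 123

123


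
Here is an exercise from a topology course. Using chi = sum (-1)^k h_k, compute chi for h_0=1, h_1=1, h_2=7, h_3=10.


Handles of index k contribute (-1)^k to chi (same as CW cells).
chi = (1) + (-1) + (7) + (-10) = -3

-3


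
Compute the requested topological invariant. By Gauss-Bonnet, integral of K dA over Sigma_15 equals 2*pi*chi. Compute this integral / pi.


Gauss-Bonnet: integral K dA = 2*pi*chi(M).
chi(Sigma_15) = 2 - 2*15 = -28.
(integral K dA)/pi = 2*chi = 2*(-28) = -56

-56


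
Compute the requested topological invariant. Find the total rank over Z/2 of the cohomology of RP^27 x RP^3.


dim H^*(RP^n; Z/2) = n+1 (one Z/2 in each degree 0..n).
Total Betti number is multiplicative.
Total = (27+1) * (3+1) = 28 * 4 = 112

112


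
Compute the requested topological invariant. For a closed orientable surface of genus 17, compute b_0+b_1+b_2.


For Sigma_17: b_0 = 1, b_1 = 2g = 34, b_2 = 1.
Total = 1 + 34 + 1 = 36

36


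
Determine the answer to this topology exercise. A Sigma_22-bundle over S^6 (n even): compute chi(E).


chi(S^6) = 2 (n even), chi(Sigma_22) = 2 - 2*22 = -42.
chi(E) = 2 * (-42) = -84

-84


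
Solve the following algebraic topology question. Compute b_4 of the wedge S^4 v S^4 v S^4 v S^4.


For a wedge of spheres, H_k (k>0) is free on one generator per sphere of dimension k.
Spheres of dimension 4: count = 4.
b_4 = 4

4


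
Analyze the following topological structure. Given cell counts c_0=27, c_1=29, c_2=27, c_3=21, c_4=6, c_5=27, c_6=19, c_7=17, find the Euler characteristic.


chi = sum_k (-1)^k c_k.
= (-1)^0*27 + (-1)^1*29 + (-1)^2*27 + (-1)^3*21 + (-1)^4*6 + (-1)^5*27 + (-1)^6*19 + (-1)^7*17
= (27) + (-29) + (27) + (-21) + (6) + (-27) + (19) + (-17)
= -15

-15


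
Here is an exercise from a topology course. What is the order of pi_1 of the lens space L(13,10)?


pi_1(L(p,q)) = Z/pZ for any q coprime to p.
|pi_1(L(13,10))| = 13

13


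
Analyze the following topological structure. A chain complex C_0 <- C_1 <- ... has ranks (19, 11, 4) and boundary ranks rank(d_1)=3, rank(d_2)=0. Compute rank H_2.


rank H_k = rank(ker d_k) - rank(im d_{k+1}).
rank(ker d_2) = rank(C_2) - rank(d_2) = 4 - 0 = 4.
rank(im d_{2+1}) = 0.
rank H_2 = 4 - 0 = 4

4


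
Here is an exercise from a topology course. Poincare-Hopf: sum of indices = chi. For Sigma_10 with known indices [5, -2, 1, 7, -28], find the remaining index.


Poincare-Hopf: sum of indices = chi(M).
chi(Sigma_10) = 2 - 2*10 = -18.
Sum of known indices = -17.
x = chi - (sum known) = -18 - (-17) = -1

-1


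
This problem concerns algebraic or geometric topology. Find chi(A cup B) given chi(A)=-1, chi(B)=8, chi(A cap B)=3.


chi(A cup B) = chi(A) + chi(B) - chi(A cap B)
= -1 + (8) - (3)
= 4

4


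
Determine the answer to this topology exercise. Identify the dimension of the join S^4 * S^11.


Join of spheres: S^m * S^n = S^{m+n+1}.
dim = 4 + 11 + 1 = 16

16


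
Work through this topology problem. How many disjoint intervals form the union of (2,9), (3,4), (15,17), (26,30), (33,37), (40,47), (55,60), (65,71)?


Sort and merge overlapping open intervals.
Merged: (2,9), (15,17), (26,30), (33,37), (40,47), (55,60), (65,71).
Number of components = 7

7


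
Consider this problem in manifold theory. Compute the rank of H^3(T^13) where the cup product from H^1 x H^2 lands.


Cup product: H^p x H^q -> H^{p+q}; here p+q = 1+2 = 3.
rank H^k(T^n) = C(n,k).
C(13,3) = 286

286


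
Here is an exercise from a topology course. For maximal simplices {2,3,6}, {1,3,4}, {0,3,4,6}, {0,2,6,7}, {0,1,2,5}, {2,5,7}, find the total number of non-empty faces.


Each maximal simplex on m vertices has 2^m - 1 nonempty faces.
Take the union (dedupe shared faces).
Total distinct faces = 46

46


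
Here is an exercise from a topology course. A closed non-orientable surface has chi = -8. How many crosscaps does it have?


chi = 2 - k for closed non-orientable surfaces with k crosscaps.
-8 = 2 - k
k = 2 - (-8) = 10

10


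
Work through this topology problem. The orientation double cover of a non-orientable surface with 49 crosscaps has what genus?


chi(N_49) = 2 - 49 = -47.
Double cover: chi(Sigma_g) = 2 * chi(N_49) = 2*(-47) = -94.
2 - 2g = -94, so g = (2 - (-94))/2 = 96/2 = 48

48


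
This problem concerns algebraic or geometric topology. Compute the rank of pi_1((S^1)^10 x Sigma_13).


pi_1(A x B) = pi_1(A) x pi_1(B); rank of abelianization = b_1.
b_1(T^10) = 10, b_1(Sigma_13) = 2*13 = 26.
b_1(product) = 10 + 26 = 36

36


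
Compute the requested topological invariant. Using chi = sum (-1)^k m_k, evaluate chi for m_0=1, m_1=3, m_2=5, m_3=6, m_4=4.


Morse theory: chi(M) = sum_k (-1)^k m_k where m_k = #(index-k critical points).
= (1) + (-3) + (5) + (-6) + (4) = 1

1


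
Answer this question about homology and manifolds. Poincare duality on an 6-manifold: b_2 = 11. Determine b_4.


Poincare duality for closed orientable n-manifolds: b_k = b_{n-k}.
Here n = 6, so b_4 = b_2 = 11

11


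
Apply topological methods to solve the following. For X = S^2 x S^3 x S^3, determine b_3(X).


Each S^d has Poincare polynomial 1 + t^d.
The product S^2 x S^3 x S^3 has Poincare polynomial prod(1+t^d_i).
Expanding: b_0=1, b_2=1, b_3=2, b_5=2, b_6=1, b_8=1.
b_3 = 2

2
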